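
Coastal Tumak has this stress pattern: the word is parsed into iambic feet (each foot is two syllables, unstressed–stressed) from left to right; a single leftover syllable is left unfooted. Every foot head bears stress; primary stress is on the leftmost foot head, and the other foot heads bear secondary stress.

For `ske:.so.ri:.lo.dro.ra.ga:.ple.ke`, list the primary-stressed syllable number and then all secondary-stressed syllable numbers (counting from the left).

Parse left to right into iambic (σˈσ) feet: (ske:.ˈso) (ri:.ˈlo) (dro.ˈra) (ga:.ˈple) ke. Syllable 9 is left unfooted.
Foot heads (stressed positions): 2, 4, 6, 8.
End Rule Leftmost: primary stress on the leftmost head = syllable 2.
Secondary stress on 4, 6, 8: ske:.ˈso.ri:.ˌlo.dro.ˌra.ga:.ˌple.ke.

primary 2, secondary 4, 6, 8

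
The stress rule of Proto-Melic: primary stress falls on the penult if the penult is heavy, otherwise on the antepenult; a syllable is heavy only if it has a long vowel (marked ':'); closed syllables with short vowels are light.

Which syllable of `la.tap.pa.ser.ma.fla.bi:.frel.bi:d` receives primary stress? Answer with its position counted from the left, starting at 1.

Weights: 7 bi: H, 8 frel L, 9 bi:d H.
The penult (syllable 8, frel) is light, so stress falls on the antepenult (syllable 7, bi:).
Primary stress: syllable 7 → la.tap.pa.ser.ma.fla.ˈbi:.frel.bi:d.

7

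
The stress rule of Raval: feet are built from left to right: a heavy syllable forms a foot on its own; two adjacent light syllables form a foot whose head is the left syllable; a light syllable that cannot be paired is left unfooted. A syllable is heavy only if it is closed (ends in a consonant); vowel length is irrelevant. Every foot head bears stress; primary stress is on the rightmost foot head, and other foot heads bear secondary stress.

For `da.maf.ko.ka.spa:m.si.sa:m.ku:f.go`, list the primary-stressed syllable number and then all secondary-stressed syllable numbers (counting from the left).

primary 8, secondary 2, 3, 5, 7

Weights: 1 da L, 2 maf H, 3 ko L, 4 ka L, 5 spa:m H, 6 si L, 7 sa:m H, 8 ku:f H, 9 go L.
Parse left to right (heavy = foot alone; LL = one foot; stranded L unfooted): da (ˈmaf) (ˈko.ka) (ˈspa:m) si (ˈsa:m) (ˈku:f) go.
Foot heads: 2, 3, 5, 7, 8.
Primary stress on the rightmost head = syllable 8.
Secondary stress on 2, 3, 5, 7: da.ˌmaf.ˌko.ka.ˌspa:m.si.ˌsa:m.ˈku:f.go.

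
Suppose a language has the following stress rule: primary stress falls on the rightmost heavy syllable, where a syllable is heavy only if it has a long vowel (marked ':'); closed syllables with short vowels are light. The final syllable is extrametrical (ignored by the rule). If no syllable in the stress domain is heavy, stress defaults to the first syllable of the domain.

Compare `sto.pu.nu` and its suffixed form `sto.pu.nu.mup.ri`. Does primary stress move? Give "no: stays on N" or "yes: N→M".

no: stays on 1

Base `sto.pu.nu` (3 syllables):
  The final syllable (3, nu) is extrametrical; the stress domain is syllables 1–2.
  Weights: 1 sto L, 2 pu L.
  No heavy syllable in the domain; default to the first syllable of the domain = syllable 1.
  → primary stress on syllable 1.
Suffixed `sto.pu.nu.mup.ri` (5 syllables):
  The final syllable (5, ri) is extrametrical; the stress domain is syllables 1–4.
  Weights: 1 sto L, 2 pu L, 3 nu L, 4 mup L.
  No heavy syllable in the domain; default to the first syllable of the domain = syllable 1.
  → primary stress on syllable 1.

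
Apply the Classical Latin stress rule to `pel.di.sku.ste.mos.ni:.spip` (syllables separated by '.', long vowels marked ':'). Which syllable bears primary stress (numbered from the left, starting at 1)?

Classical Latin: stress the penult if heavy (long vowel or closed), else the antepenult.
Weights: 5 mos H, 6 ni: H, 7 spip H.
The penult (syllable 6, ni:) is heavy, so it takes stress.
Stress on syllable 6: pel.di.sku.ste.mos.ˈni:.spip.

6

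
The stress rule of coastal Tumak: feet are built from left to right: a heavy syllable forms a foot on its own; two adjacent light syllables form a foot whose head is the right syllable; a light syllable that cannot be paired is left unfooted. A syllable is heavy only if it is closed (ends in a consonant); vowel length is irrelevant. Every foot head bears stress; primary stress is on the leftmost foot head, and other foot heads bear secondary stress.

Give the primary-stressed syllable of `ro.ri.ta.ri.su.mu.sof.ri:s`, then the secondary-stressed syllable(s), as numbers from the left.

primary 2, secondary 4, 6, 7, 8

Weights: 1 ro L, 2 ri L, 3 ta L, 4 ri L, 5 su L, 6 mu L, 7 sof H, 8 ri:s H.
Parse left to right (heavy = foot alone; LL = one foot; stranded L unfooted): (ro.ˈri) (ta.ˈri) (su.ˈmu) (ˈsof) (ˈri:s).
Foot heads: 2, 4, 6, 7, 8.
Primary stress on the leftmost head = syllable 2.
Secondary stress on 4, 6, 7, 8: ro.ˈri.ta.ˌri.su.ˌmu.ˌsof.ˌri:s.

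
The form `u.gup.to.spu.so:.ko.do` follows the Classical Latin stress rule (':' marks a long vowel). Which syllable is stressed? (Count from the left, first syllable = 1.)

Classical Latin: stress the penult if heavy (long vowel or closed), else the antepenult.
Weights: 5 so: H, 6 ko L, 7 do L.
The penult (syllable 6, ko) is light, so stress falls on the antepenult (syllable 5, so:).
Stress on syllable 5: u.gup.to.spu.ˈso:.ko.do.

5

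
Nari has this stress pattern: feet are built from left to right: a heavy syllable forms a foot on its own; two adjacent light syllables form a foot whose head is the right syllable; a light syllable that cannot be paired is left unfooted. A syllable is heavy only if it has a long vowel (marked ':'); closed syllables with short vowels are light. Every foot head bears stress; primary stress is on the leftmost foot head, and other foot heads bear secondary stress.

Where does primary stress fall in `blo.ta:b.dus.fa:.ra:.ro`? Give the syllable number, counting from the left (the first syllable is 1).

Weights: 1 blo L, 2 ta:b H, 3 dus L, 4 fa: H, 5 ra: H, 6 ro L.
Parse left to right (heavy = foot alone; LL = one foot; stranded L unfooted): blo (ˈta:b) dus (ˈfa:) (ˈra:) ro.
Foot heads: 2, 4, 5.
Primary stress on the leftmost head = syllable 2.
Primary stress: syllable 2 → blo.ˈta:b.dus.fa:.ra:.ro.

2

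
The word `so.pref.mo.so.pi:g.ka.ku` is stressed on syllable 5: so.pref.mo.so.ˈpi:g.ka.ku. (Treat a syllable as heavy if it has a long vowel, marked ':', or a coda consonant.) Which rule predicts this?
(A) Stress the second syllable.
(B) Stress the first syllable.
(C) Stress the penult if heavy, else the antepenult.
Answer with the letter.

C

Rule A → syllable 2 (observed: 5).
Rule B → syllable 1 (observed: 5).
Rule C → syllable 5 ✓.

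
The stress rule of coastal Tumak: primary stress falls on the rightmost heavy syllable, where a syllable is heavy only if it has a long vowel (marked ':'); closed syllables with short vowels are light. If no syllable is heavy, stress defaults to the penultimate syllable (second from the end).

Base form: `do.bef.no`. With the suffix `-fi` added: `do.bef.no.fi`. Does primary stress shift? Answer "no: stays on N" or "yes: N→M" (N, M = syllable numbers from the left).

Base `do.bef.no` (3 syllables):
  Weights: 1 do L, 2 bef L, 3 no L.
  No heavy syllable in the domain; default to the penultimate syllable (second from the end) = syllable 2.
  → primary stress on syllable 2.
Suffixed `do.bef.no.fi` (4 syllables):
  Weights: 1 do L, 2 bef L, 3 no L, 4 fi L.
  No heavy syllable in the domain; default to the penultimate syllable (second from the end) = syllable 3.
  → primary stress on syllable 3.

yes: 2→3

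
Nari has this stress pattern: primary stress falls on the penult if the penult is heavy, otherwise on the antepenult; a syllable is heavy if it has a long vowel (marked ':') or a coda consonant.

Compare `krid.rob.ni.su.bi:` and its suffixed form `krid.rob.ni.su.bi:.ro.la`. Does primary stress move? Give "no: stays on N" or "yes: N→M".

Base `krid.rob.ni.su.bi:` (5 syllables):
  Weights: 3 ni L, 4 su L, 5 bi: H.
  The penult (syllable 4, su) is light, so stress falls on the antepenult (syllable 3, ni).
  → primary stress on syllable 3.
Suffixed `krid.rob.ni.su.bi:.ro.la` (7 syllables):
  Weights: 5 bi: H, 6 ro L, 7 la L.
  The penult (syllable 6, ro) is light, so stress falls on the antepenult (syllable 5, bi:).
  → primary stress on syllable 5.

yes: 3→5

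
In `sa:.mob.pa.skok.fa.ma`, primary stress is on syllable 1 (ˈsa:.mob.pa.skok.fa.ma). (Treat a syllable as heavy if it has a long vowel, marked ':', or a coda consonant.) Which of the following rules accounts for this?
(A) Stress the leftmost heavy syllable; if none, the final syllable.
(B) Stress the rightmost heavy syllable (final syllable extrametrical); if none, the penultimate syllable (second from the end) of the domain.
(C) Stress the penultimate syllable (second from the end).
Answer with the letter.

Rule A → syllable 1 ✓.
Rule B → syllable 4 (observed: 1).
Rule C → syllable 5 (observed: 1).

A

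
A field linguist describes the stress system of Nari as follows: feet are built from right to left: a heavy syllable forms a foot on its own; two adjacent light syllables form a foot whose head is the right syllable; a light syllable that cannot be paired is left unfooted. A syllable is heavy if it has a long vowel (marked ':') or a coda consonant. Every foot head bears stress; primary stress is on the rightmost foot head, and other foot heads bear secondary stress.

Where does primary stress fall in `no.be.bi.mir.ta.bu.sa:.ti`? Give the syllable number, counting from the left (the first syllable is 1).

7

Weights: 1 no L, 2 be L, 3 bi L, 4 mir H, 5 ta L, 6 bu L, 7 sa: H, 8 ti L.
Parse right to left (heavy = foot alone; LL = one foot; stranded L unfooted): no (be.ˈbi) (ˈmir) (ta.ˈbu) (ˈsa:) ti.
Foot heads: 3, 4, 6, 7.
Primary stress on the rightmost head = syllable 7.
Primary stress: syllable 7 → no.be.bi.mir.ta.bu.ˈsa:.ti.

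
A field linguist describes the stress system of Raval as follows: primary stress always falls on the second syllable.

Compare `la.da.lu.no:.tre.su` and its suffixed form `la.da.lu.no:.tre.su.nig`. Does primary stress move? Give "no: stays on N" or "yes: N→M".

no: stays on 2

Base `la.da.lu.no:.tre.su` (6 syllables):
  The word has 6 syllables; the second syllable is syllable 2 (da).
  → primary stress on syllable 2.
Suffixed `la.da.lu.no:.tre.su.nig` (7 syllables):
  The word has 7 syllables; the second syllable is syllable 2 (da).
  → primary stress on syllable 2.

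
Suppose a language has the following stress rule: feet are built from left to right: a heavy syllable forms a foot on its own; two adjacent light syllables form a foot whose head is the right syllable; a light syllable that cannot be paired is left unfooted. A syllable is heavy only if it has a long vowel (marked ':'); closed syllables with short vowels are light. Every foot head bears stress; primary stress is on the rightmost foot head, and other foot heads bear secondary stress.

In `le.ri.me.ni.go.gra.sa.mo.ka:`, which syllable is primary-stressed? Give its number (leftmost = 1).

Weights: 1 le L, 2 ri L, 3 me L, 4 ni L, 5 go L, 6 gra L, 7 sa L, 8 mo L, 9 ka: H.
Parse left to right (heavy = foot alone; LL = one foot; stranded L unfooted): (le.ˈri) (me.ˈni) (go.ˈgra) (sa.ˈmo) (ˈka:).
Foot heads: 2, 4, 6, 8, 9.
Primary stress on the rightmost head = syllable 9.
Primary stress: syllable 9 → le.ri.me.ni.go.gra.sa.mo.ˈka:.

9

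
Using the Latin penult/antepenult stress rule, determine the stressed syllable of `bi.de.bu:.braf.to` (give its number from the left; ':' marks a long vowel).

4

Classical Latin: stress the penult if heavy (long vowel or closed), else the antepenult.
Weights: 3 bu: H, 4 braf H, 5 to L.
The penult (syllable 4, braf) is heavy, so it takes stress.
Stress on syllable 4: bi.de.bu:.ˈbraf.to.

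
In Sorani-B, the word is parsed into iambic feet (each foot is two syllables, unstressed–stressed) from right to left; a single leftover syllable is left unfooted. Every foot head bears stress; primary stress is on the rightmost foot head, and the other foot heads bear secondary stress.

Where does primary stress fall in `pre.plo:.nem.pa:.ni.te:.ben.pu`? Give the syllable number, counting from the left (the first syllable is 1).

Parse right to left into iambic (σˈσ) feet: (pre.ˈplo:) (nem.ˈpa:) (ni.ˈte:) (ben.ˈpu).
Foot heads (stressed positions): 2, 4, 6, 8.
End Rule Rightmost: primary stress on the rightmost head = syllable 8.
Primary stress: syllable 8 → pre.plo:.nem.pa:.ni.te:.ben.ˈpu.

8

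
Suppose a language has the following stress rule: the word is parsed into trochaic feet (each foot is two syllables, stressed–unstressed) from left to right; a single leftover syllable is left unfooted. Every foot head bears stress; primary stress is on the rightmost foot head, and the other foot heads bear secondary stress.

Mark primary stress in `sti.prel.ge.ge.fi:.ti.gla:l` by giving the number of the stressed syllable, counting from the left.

5

Parse left to right into trochaic (ˈσσ) feet: (ˈsti.prel) (ˈge.ge) (ˈfi:.ti) gla:l. Syllable 7 is left unfooted.
Foot heads (stressed positions): 1, 3, 5.
End Rule Rightmost: primary stress on the rightmost head = syllable 5.
Primary stress: syllable 5 → sti.prel.ge.ge.ˈfi:.ti.gla:l.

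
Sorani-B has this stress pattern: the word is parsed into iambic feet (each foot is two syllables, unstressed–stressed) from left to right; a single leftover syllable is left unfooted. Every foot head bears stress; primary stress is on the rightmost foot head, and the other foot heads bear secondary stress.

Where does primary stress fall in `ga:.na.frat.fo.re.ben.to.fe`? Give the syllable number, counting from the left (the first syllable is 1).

8

Parse left to right into iambic (σˈσ) feet: (ga:.ˈna) (frat.ˈfo) (re.ˈben) (to.ˈfe).
Foot heads (stressed positions): 2, 4, 6, 8.
End Rule Rightmost: primary stress on the rightmost head = syllable 8.
Primary stress: syllable 8 → ga:.na.frat.fo.re.ben.to.ˈfe.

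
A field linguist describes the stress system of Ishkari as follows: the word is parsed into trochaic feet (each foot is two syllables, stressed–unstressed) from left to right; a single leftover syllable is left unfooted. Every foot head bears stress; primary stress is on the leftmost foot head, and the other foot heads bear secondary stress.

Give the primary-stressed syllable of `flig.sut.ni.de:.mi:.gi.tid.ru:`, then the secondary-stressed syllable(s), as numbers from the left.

Parse left to right into trochaic (ˈσσ) feet: (ˈflig.sut) (ˈni.de:) (ˈmi:.gi) (ˈtid.ru:).
Foot heads (stressed positions): 1, 3, 5, 7.
End Rule Leftmost: primary stress on the leftmost head = syllable 1.
Secondary stress on 3, 5, 7: ˈflig.sut.ˌni.de:.ˌmi:.gi.ˌtid.ru:.

primary 1, secondary 3, 5, 7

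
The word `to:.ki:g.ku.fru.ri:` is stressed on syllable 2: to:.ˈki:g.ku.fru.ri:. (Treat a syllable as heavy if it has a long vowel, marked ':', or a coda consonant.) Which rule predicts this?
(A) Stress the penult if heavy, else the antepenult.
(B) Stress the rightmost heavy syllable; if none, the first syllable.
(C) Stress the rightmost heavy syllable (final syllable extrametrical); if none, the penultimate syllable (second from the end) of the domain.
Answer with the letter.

C

Rule A → syllable 3 (observed: 2).
Rule B → syllable 5 (observed: 2).
Rule C → syllable 2 ✓.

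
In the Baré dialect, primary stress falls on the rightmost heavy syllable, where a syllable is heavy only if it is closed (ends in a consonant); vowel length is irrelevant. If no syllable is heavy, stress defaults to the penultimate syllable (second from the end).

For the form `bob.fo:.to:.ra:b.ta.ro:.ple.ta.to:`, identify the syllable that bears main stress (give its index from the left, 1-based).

4

Weights: 1 bob H, 2 fo: L, 3 to: L, 4 ra:b H, 5 ta L, 6 ro: L, 7 ple L, 8 ta L, 9 to: L.
Heavy syllables in the domain: 1, 4. The rightmost is syllable 4 (ra:b).
Primary stress: syllable 4 → bob.fo:.to:.ˈra:b.ta.ro:.ple.ta.to:.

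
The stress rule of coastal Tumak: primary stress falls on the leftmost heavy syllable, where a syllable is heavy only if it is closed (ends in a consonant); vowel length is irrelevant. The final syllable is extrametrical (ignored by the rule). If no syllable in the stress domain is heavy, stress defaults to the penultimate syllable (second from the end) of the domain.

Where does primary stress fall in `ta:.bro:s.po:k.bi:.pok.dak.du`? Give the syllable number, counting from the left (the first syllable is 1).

The final syllable (7, du) is extrametrical; the stress domain is syllables 1–6.
Weights: 1 ta: L, 2 bro:s H, 3 po:k H, 4 bi: L, 5 pok H, 6 dak H.
Heavy syllables in the domain: 2, 3, 5, 6. The leftmost is syllable 2 (bro:s).
Primary stress: syllable 2 → ta:.ˈbro:s.po:k.bi:.pok.dak.du.

2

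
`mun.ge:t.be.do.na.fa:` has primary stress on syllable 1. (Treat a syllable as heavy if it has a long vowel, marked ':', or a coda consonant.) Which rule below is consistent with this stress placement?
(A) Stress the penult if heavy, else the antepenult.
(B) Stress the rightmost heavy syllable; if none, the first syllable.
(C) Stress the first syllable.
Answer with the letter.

C

Rule A → syllable 4 (observed: 1).
Rule B → syllable 6 (observed: 1).
Rule C → syllable 1 ✓.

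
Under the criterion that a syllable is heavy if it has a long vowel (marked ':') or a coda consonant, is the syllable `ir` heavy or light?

heavy

`ir`: short vowel, closed (coda /r/). Closed → heavy.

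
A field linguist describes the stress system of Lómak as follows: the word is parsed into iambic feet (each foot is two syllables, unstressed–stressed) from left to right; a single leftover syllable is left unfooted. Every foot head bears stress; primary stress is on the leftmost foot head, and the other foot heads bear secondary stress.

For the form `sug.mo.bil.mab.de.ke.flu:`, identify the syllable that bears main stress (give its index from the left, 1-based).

2

Parse left to right into iambic (σˈσ) feet: (sug.ˈmo) (bil.ˈmab) (de.ˈke) flu:. Syllable 7 is left unfooted.
Foot heads (stressed positions): 2, 4, 6.
End Rule Leftmost: primary stress on the leftmost head = syllable 2.
Primary stress: syllable 2 → sug.ˈmo.bil.mab.de.ke.flu:.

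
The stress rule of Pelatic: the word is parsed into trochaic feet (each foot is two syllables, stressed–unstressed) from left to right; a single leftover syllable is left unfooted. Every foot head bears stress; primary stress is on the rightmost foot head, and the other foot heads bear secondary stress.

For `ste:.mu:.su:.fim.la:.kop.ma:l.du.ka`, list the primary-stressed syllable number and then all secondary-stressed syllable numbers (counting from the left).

Parse left to right into trochaic (ˈσσ) feet: (ˈste:.mu:) (ˈsu:.fim) (ˈla:.kop) (ˈma:l.du) ka. Syllable 9 is left unfooted.
Foot heads (stressed positions): 1, 3, 5, 7.
End Rule Rightmost: primary stress on the rightmost head = syllable 7.
Secondary stress on 1, 3, 5: ˌste:.mu:.ˌsu:.fim.ˌla:.kop.ˈma:l.du.ka.

primary 7, secondary 1, 3, 5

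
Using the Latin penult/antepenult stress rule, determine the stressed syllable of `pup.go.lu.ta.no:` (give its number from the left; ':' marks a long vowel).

Classical Latin: stress the penult if heavy (long vowel or closed), else the antepenult.
Weights: 3 lu L, 4 ta L, 5 no: H.
The penult (syllable 4, ta) is light, so stress falls on the antepenult (syllable 3, lu).
Stress on syllable 3: pup.go.ˈlu.ta.no:.

3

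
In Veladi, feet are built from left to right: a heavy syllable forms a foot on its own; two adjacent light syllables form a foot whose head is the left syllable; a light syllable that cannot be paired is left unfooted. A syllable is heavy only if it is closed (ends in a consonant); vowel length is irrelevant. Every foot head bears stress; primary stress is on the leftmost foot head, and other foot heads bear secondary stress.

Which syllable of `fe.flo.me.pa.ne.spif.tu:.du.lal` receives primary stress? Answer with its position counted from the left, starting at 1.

1

Weights: 1 fe L, 2 flo L, 3 me L, 4 pa L, 5 ne L, 6 spif H, 7 tu: L, 8 du L, 9 lal H.
Parse left to right (heavy = foot alone; LL = one foot; stranded L unfooted): (ˈfe.flo) (ˈme.pa) ne (ˈspif) (ˈtu:.du) (ˈlal).
Foot heads: 1, 3, 6, 7, 9.
Primary stress on the leftmost head = syllable 1.
Primary stress: syllable 1 → ˈfe.flo.me.pa.ne.spif.tu:.du.lal.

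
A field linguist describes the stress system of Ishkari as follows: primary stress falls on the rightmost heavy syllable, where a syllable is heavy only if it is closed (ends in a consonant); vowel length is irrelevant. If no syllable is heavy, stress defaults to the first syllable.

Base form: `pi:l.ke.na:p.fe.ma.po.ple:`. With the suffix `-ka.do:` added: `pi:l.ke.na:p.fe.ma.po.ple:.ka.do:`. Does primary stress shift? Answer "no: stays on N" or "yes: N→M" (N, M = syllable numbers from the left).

no: stays on 3

Base `pi:l.ke.na:p.fe.ma.po.ple:` (7 syllables):
  Weights: 1 pi:l H, 2 ke L, 3 na:p H, 4 fe L, 5 ma L, 6 po L, 7 ple: L.
  Heavy syllables in the domain: 1, 3. The rightmost is syllable 3 (na:p).
  → primary stress on syllable 3.
Suffixed `pi:l.ke.na:p.fe.ma.po.ple:.ka.do:` (9 syllables):
  Weights: 1 pi:l H, 2 ke L, 3 na:p H, 4 fe L, 5 ma L, 6 po L, 7 ple: L, 8 ka L, 9 do: L.
  Heavy syllables in the domain: 1, 3. The rightmost is syllable 3 (na:p).
  → primary stress on syllable 3.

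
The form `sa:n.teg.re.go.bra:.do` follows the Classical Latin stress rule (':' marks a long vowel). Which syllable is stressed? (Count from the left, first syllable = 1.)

Classical Latin: stress the penult if heavy (long vowel or closed), else the antepenult.
Weights: 4 go L, 5 bra: H, 6 do L.
The penult (syllable 5, bra:) is heavy, so it takes stress.
Stress on syllable 5: sa:n.teg.re.go.ˈbra:.do.

5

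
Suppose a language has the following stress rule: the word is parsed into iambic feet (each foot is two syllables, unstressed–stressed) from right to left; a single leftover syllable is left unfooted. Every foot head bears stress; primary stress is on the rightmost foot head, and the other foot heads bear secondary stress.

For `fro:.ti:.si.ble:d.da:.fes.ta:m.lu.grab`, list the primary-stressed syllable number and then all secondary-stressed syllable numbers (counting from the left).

Parse right to left into iambic (σˈσ) feet: fro: (ti:.ˈsi) (ble:d.ˈda:) (fes.ˈta:m) (lu.ˈgrab). Syllable 1 is left unfooted.
Foot heads (stressed positions): 3, 5, 7, 9.
End Rule Rightmost: primary stress on the rightmost head = syllable 9.
Secondary stress on 3, 5, 7: fro:.ti:.ˌsi.ble:d.ˌda:.fes.ˌta:m.lu.ˈgrab.

primary 9, secondary 3, 5, 7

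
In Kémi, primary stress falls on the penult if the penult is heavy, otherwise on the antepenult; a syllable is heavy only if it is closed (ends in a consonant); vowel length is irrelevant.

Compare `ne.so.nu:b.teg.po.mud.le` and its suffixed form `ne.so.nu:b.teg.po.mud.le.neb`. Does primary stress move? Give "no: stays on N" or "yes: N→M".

Base `ne.so.nu:b.teg.po.mud.le` (7 syllables):
  Weights: 5 po L, 6 mud H, 7 le L.
  The penult (syllable 6, mud) is heavy, so it takes stress.
  → primary stress on syllable 6.
Suffixed `ne.so.nu:b.teg.po.mud.le.neb` (8 syllables):
  Weights: 6 mud H, 7 le L, 8 neb H.
  The penult (syllable 7, le) is light, so stress falls on the antepenult (syllable 6, mud).
  → primary stress on syllable 6.

no: stays on 6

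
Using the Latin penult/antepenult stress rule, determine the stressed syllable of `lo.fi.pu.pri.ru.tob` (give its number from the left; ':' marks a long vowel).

Classical Latin: stress the penult if heavy (long vowel or closed), else the antepenult.
Weights: 4 pri L, 5 ru L, 6 tob H.
The penult (syllable 5, ru) is light, so stress falls on the antepenult (syllable 4, pri).
Stress on syllable 4: lo.fi.pu.ˈpri.ru.tob.

4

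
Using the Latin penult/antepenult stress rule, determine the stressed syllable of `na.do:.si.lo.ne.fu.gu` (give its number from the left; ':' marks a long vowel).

Classical Latin: stress the penult if heavy (long vowel or closed), else the antepenult.
Weights: 5 ne L, 6 fu L, 7 gu L.
The penult (syllable 6, fu) is light, so stress falls on the antepenult (syllable 5, ne).
Stress on syllable 5: na.do:.si.lo.ˈne.fu.gu.

5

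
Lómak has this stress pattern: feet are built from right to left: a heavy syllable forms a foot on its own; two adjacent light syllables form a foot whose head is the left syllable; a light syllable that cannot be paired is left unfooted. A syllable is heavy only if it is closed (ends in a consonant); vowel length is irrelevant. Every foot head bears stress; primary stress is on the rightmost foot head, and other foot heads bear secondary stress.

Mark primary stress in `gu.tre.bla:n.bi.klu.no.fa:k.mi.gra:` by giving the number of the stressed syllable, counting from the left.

8

Weights: 1 gu L, 2 tre L, 3 bla:n H, 4 bi L, 5 klu L, 6 no L, 7 fa:k H, 8 mi L, 9 gra: L.
Parse right to left (heavy = foot alone; LL = one foot; stranded L unfooted): (ˈgu.tre) (ˈbla:n) bi (ˈklu.no) (ˈfa:k) (ˈmi.gra:).
Foot heads: 1, 3, 5, 7, 8.
Primary stress on the rightmost head = syllable 8.
Primary stress: syllable 8 → gu.tre.bla:n.bi.klu.no.fa:k.ˈmi.gra:.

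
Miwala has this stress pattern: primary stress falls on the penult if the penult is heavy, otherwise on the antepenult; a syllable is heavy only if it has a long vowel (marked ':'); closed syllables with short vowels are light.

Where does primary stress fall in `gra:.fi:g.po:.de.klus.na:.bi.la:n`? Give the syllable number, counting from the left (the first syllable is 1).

Weights: 6 na: H, 7 bi L, 8 la:n H.
The penult (syllable 7, bi) is light, so stress falls on the antepenult (syllable 6, na:).
Primary stress: syllable 6 → gra:.fi:g.po:.de.klus.ˈna:.bi.la:n.

6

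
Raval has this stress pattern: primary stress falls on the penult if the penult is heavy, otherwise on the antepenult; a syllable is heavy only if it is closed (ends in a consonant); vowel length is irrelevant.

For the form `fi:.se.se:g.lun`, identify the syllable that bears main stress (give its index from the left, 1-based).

3

Weights: 2 se L, 3 se:g H, 4 lun H.
The penult (syllable 3, se:g) is heavy, so it takes stress.
Primary stress: syllable 3 → fi:.se.ˈse:g.lun.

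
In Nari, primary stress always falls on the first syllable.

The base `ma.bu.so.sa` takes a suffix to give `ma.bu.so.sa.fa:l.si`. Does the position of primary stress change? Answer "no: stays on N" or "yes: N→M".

Base `ma.bu.so.sa` (4 syllables):
  The word has 4 syllables; the first syllable is syllable 1 (ma).
  → primary stress on syllable 1.
Suffixed `ma.bu.so.sa.fa:l.si` (6 syllables):
  The word has 6 syllables; the first syllable is syllable 1 (ma).
  → primary stress on syllable 1.

no: stays on 1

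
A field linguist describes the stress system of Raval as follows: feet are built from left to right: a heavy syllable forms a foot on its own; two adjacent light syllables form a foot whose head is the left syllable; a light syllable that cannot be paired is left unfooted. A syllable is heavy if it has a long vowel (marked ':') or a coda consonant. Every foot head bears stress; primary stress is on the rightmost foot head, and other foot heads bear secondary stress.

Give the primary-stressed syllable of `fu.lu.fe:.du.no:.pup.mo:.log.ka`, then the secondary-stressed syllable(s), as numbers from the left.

Weights: 1 fu L, 2 lu L, 3 fe: H, 4 du L, 5 no: H, 6 pup H, 7 mo: H, 8 log H, 9 ka L.
Parse left to right (heavy = foot alone; LL = one foot; stranded L unfooted): (ˈfu.lu) (ˈfe:) du (ˈno:) (ˈpup) (ˈmo:) (ˈlog) ka.
Foot heads: 1, 3, 5, 6, 7, 8.
Primary stress on the rightmost head = syllable 8.
Secondary stress on 1, 3, 5, 6, 7: ˌfu.lu.ˌfe:.du.ˌno:.ˌpup.ˌmo:.ˈlog.ka.

primary 8, secondary 1, 3, 5, 6, 7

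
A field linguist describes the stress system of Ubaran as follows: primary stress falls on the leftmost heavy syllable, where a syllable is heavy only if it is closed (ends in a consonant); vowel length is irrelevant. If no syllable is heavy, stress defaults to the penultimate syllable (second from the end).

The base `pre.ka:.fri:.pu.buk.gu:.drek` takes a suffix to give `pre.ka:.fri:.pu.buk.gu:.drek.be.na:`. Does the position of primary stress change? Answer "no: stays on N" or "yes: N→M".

no: stays on 5

Base `pre.ka:.fri:.pu.buk.gu:.drek` (7 syllables):
  Weights: 1 pre L, 2 ka: L, 3 fri: L, 4 pu L, 5 buk H, 6 gu: L, 7 drek H.
  Heavy syllables in the domain: 5, 7. The leftmost is syllable 5 (buk).
  → primary stress on syllable 5.
Suffixed `pre.ka:.fri:.pu.buk.gu:.drek.be.na:` (9 syllables):
  Weights: 1 pre L, 2 ka: L, 3 fri: L, 4 pu L, 5 buk H, 6 gu: L, 7 drek H, 8 be L, 9 na: L.
  Heavy syllables in the domain: 5, 7. The leftmost is syllable 5 (buk).
  → primary stress on syllable 5.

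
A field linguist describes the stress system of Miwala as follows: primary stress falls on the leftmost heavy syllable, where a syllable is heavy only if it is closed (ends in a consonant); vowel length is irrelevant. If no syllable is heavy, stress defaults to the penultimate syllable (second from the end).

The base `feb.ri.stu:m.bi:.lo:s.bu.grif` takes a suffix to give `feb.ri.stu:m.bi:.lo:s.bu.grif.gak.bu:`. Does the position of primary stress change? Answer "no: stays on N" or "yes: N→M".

Base `feb.ri.stu:m.bi:.lo:s.bu.grif` (7 syllables):
  Weights: 1 feb H, 2 ri L, 3 stu:m H, 4 bi: L, 5 lo:s H, 6 bu L, 7 grif H.
  Heavy syllables in the domain: 1, 3, 5, 7. The leftmost is syllable 1 (feb).
  → primary stress on syllable 1.
Suffixed `feb.ri.stu:m.bi:.lo:s.bu.grif.gak.bu:` (9 syllables):
  Weights: 1 feb H, 2 ri L, 3 stu:m H, 4 bi: L, 5 lo:s H, 6 bu L, 7 grif H, 8 gak H, 9 bu: L.
  Heavy syllables in the domain: 1, 3, 5, 7, 8. The leftmost is syllable 1 (feb).
  → primary stress on syllable 1.

no: stays on 1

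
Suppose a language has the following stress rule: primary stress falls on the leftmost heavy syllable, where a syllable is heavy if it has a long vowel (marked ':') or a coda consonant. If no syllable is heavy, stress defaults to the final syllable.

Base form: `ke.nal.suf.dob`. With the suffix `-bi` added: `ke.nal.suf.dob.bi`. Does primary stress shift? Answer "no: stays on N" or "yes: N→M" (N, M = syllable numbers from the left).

Base `ke.nal.suf.dob` (4 syllables):
  Weights: 1 ke L, 2 nal H, 3 suf H, 4 dob H.
  Heavy syllables in the domain: 2, 3, 4. The leftmost is syllable 2 (nal).
  → primary stress on syllable 2.
Suffixed `ke.nal.suf.dob.bi` (5 syllables):
  Weights: 1 ke L, 2 nal H, 3 suf H, 4 dob H, 5 bi L.
  Heavy syllables in the domain: 2, 3, 4. The leftmost is syllable 2 (nal).
  → primary stress on syllable 2.

no: stays on 2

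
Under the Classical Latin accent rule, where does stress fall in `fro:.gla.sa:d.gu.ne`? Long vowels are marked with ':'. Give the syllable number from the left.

3

Classical Latin: stress the penult if heavy (long vowel or closed), else the antepenult.
Weights: 3 sa:d H, 4 gu L, 5 ne L.
The penult (syllable 4, gu) is light, so stress falls on the antepenult (syllable 3, sa:d).
Stress on syllable 3: fro:.gla.ˈsa:d.gu.ne.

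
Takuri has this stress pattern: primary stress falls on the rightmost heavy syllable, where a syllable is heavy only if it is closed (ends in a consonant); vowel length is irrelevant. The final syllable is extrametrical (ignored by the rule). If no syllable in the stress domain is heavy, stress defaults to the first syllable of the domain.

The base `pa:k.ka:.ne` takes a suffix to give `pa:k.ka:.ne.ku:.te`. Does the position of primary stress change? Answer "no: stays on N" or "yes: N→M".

Base `pa:k.ka:.ne` (3 syllables):
  The final syllable (3, ne) is extrametrical; the stress domain is syllables 1–2.
  Weights: 1 pa:k H, 2 ka: L.
  Heavy syllables in the domain: 1. The rightmost is syllable 1 (pa:k).
  → primary stress on syllable 1.
Suffixed `pa:k.ka:.ne.ku:.te` (5 syllables):
  The final syllable (5, te) is extrametrical; the stress domain is syllables 1–4.
  Weights: 1 pa:k H, 2 ka: L, 3 ne L, 4 ku: L.
  Heavy syllables in the domain: 1. The rightmost is syllable 1 (pa:k).
  → primary stress on syllable 1.

no: stays on 1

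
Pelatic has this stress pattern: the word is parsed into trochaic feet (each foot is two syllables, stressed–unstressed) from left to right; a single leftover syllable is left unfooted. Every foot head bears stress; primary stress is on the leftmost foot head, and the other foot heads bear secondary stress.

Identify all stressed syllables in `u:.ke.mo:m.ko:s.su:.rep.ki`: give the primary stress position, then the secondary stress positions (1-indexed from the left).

primary 1, secondary 3, 5

Parse left to right into trochaic (ˈσσ) feet: (ˈu:.ke) (ˈmo:m.ko:s) (ˈsu:.rep) ki. Syllable 7 is left unfooted.
Foot heads (stressed positions): 1, 3, 5.
End Rule Leftmost: primary stress on the leftmost head = syllable 1.
Secondary stress on 3, 5: ˈu:.ke.ˌmo:m.ko:s.ˌsu:.rep.ki.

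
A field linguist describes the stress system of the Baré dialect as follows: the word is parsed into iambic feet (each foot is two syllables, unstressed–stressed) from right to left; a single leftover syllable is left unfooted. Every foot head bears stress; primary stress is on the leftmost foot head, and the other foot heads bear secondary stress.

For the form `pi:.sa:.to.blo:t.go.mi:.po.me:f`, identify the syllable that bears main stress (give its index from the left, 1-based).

Parse right to left into iambic (σˈσ) feet: (pi:.ˈsa:) (to.ˈblo:t) (go.ˈmi:) (po.ˈme:f).
Foot heads (stressed positions): 2, 4, 6, 8.
End Rule Leftmost: primary stress on the leftmost head = syllable 2.
Primary stress: syllable 2 → pi:.ˈsa:.to.blo:t.go.mi:.po.me:f.

2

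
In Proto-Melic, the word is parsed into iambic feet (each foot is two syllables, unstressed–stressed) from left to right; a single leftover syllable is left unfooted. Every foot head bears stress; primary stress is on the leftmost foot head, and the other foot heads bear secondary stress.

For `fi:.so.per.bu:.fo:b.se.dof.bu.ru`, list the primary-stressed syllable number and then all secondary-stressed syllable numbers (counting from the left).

Parse left to right into iambic (σˈσ) feet: (fi:.ˈso) (per.ˈbu:) (fo:b.ˈse) (dof.ˈbu) ru. Syllable 9 is left unfooted.
Foot heads (stressed positions): 2, 4, 6, 8.
End Rule Leftmost: primary stress on the leftmost head = syllable 2.
Secondary stress on 4, 6, 8: fi:.ˈso.per.ˌbu:.fo:b.ˌse.dof.ˌbu.ru.

primary 2, secondary 4, 6, 8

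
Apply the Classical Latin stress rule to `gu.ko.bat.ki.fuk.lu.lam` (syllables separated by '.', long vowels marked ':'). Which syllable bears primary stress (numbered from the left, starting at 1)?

Classical Latin: stress the penult if heavy (long vowel or closed), else the antepenult.
Weights: 5 fuk H, 6 lu L, 7 lam H.
The penult (syllable 6, lu) is light, so stress falls on the antepenult (syllable 5, fuk).
Stress on syllable 5: gu.ko.bat.ki.ˈfuk.lu.lam.

5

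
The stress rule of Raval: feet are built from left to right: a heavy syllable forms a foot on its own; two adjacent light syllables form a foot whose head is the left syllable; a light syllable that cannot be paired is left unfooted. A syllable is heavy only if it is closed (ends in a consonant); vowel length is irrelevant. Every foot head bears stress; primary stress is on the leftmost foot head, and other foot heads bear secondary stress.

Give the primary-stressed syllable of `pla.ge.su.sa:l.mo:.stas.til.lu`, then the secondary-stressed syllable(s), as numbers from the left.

primary 1, secondary 4, 6, 7

Weights: 1 pla L, 2 ge L, 3 su L, 4 sa:l H, 5 mo: L, 6 stas H, 7 til H, 8 lu L.
Parse left to right (heavy = foot alone; LL = one foot; stranded L unfooted): (ˈpla.ge) su (ˈsa:l) mo: (ˈstas) (ˈtil) lu.
Foot heads: 1, 4, 6, 7.
Primary stress on the leftmost head = syllable 1.
Secondary stress on 4, 6, 7: ˈpla.ge.su.ˌsa:l.mo:.ˌstas.ˌtil.lu.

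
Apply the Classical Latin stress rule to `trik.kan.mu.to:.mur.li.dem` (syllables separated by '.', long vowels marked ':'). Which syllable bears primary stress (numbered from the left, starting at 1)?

5

Classical Latin: stress the penult if heavy (long vowel or closed), else the antepenult.
Weights: 5 mur H, 6 li L, 7 dem H.
The penult (syllable 6, li) is light, so stress falls on the antepenult (syllable 5, mur).
Stress on syllable 5: trik.kan.mu.to:.ˈmur.li.dem.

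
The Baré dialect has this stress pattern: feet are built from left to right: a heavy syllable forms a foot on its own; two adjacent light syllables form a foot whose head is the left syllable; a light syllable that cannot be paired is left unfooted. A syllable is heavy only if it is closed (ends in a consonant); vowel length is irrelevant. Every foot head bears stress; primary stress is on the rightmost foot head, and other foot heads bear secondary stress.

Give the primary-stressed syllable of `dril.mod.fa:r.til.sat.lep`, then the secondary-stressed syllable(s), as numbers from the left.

Weights: 1 dril H, 2 mod H, 3 fa:r H, 4 til H, 5 sat H, 6 lep H.
Parse left to right (heavy = foot alone; LL = one foot; stranded L unfooted): (ˈdril) (ˈmod) (ˈfa:r) (ˈtil) (ˈsat) (ˈlep).
Foot heads: 1, 2, 3, 4, 5, 6.
Primary stress on the rightmost head = syllable 6.
Secondary stress on 1, 2, 3, 4, 5: ˌdril.ˌmod.ˌfa:r.ˌtil.ˌsat.ˈlep.

primary 6, secondary 1, 2, 3, 4, 5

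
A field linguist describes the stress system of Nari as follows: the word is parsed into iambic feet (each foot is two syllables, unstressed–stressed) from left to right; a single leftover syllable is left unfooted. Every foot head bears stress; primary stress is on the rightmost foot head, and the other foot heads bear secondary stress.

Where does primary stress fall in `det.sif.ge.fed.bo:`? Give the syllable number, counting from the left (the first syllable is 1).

4

Parse left to right into iambic (σˈσ) feet: (det.ˈsif) (ge.ˈfed) bo:. Syllable 5 is left unfooted.
Foot heads (stressed positions): 2, 4.
End Rule Rightmost: primary stress on the rightmost head = syllable 4.
Primary stress: syllable 4 → det.sif.ge.ˈfed.bo:.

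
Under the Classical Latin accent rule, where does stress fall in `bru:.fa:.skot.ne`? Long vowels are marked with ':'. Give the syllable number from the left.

3

Classical Latin: stress the penult if heavy (long vowel or closed), else the antepenult.
Weights: 2 fa: H, 3 skot H, 4 ne L.
The penult (syllable 3, skot) is heavy, so it takes stress.
Stress on syllable 3: bru:.fa:.ˈskot.ne.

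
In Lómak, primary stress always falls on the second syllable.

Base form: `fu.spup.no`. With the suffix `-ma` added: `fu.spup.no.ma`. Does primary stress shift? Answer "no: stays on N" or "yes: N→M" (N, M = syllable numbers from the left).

Base `fu.spup.no` (3 syllables):
  The word has 3 syllables; the second syllable is syllable 2 (spup).
  → primary stress on syllable 2.
Suffixed `fu.spup.no.ma` (4 syllables):
  The word has 4 syllables; the second syllable is syllable 2 (spup).
  → primary stress on syllable 2.

no: stays on 2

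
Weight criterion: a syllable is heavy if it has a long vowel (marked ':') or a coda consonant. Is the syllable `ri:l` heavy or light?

`ri:l`: long vowel, closed (coda /l/). Long vowel and closed → heavy.

heavy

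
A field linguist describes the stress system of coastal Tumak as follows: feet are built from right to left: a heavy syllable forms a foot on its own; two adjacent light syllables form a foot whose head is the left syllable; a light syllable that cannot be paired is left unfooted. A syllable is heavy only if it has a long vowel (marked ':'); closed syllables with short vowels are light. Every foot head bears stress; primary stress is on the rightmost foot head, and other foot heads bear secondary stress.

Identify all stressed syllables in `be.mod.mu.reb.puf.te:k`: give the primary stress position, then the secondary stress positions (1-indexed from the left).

primary 6, secondary 2, 4

Weights: 1 be L, 2 mod L, 3 mu L, 4 reb L, 5 puf L, 6 te:k H.
Parse right to left (heavy = foot alone; LL = one foot; stranded L unfooted): be (ˈmod.mu) (ˈreb.puf) (ˈte:k).
Foot heads: 2, 4, 6.
Primary stress on the rightmost head = syllable 6.
Secondary stress on 2, 4: be.ˌmod.mu.ˌreb.puf.ˈte:k.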